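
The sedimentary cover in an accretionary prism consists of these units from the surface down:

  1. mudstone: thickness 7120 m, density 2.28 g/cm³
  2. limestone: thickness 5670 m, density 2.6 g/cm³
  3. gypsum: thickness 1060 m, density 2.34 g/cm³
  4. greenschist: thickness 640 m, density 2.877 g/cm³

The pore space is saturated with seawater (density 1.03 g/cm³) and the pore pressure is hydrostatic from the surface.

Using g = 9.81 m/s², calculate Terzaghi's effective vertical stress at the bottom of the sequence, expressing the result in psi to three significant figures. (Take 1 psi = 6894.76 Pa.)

Overburden (lithostatic) stress σ_v:
mudstone: 2280 kg/m³ × 9.81 m/s² × 7120 m = 1.593×10^8 Pa = 159.3 MPa
limestone: 2600 kg/m³ × 9.81 m/s² × 5670 m = 1.446×10^8 Pa = 144.6 MPa
gypsum: 2340 kg/m³ × 9.81 m/s² × 1060 m = 2.433×10^7 Pa = 24.33 MPa
greenschist: 2877 kg/m³ × 9.81 m/s² × 640 m = 1.806×10^7 Pa = 18.06 MPa
Total = 159.3 + 144.6 + 24.33 + 18.06 = 346.27 MPa
Pore pressure P_p = 1030 kg/m³ × 9.81 m/s² × 14490 m = 1.464×10^8 Pa = 146.4 MPa
Effective stress σ' = σ_v − P_p = 346.3 − 146.4 = 199.86 MPa = 28987 psi

29000 psi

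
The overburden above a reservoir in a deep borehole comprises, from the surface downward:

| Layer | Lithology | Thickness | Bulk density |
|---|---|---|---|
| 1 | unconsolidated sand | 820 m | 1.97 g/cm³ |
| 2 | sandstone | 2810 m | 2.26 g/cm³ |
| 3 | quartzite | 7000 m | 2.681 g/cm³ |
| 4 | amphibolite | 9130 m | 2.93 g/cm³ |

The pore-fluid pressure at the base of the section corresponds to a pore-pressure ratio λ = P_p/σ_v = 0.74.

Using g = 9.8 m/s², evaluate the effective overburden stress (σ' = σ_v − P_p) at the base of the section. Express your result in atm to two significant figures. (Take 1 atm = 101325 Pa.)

1300 atm

Overburden (lithostatic) stress σ_v:
unconsolidated sand: 1970 kg/m³ × 9.8 m/s² × 820 m = 1.583×10^7 Pa = 15.83 MPa
sandstone: 2260 kg/m³ × 9.8 m/s² × 2810 m = 6.224×10^7 Pa = 62.24 MPa
quartzite: 2681 kg/m³ × 9.8 m/s² × 7000 m = 1.839×10^8 Pa = 183.9 MPa
amphibolite: 2930 kg/m³ × 9.8 m/s² × 9130 m = 2.622×10^8 Pa = 262.2 MPa
Total = 15.83 + 62.24 + 183.9 + 262.2 = 524.14 MPa
Pore pressure P_p = λ·σ_v = 0.74 × 524.1 MPa = 387.9 MPa
Effective stress σ' = σ_v − P_p = 524.1 − 387.9 = 136.28 MPa = 1344.9 atm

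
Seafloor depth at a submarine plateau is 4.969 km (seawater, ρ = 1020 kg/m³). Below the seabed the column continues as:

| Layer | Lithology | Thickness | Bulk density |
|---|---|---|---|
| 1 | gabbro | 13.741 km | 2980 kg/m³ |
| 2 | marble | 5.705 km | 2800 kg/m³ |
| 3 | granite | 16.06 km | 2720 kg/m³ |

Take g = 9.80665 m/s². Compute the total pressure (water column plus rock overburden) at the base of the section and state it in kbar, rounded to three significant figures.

seawater: 1020 kg/m³ × 9.80665 m/s² × 4969 m = 4.970×10^7 Pa = 0.4970 kbar
gabbro: 2980 kg/m³ × 9.80665 m/s² × 13741 m = 4.016×10^8 Pa = 4.016 kbar
marble: 2800 kg/m³ × 9.80665 m/s² × 5705 m = 1.567×10^8 Pa = 1.567 kbar
granite: 2720 kg/m³ × 9.80665 m/s² × 16060 m = 4.284×10^8 Pa = 4.284 kbar
Total = 0.4970 + 4.016 + 1.567 + 4.284 = 10.363 kbar

10.4 kbar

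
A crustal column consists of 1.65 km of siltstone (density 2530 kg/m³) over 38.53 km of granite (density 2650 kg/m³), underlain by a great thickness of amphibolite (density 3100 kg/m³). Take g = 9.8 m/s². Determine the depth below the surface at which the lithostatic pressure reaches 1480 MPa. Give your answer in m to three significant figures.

Pressure at base of upper layers: 2530×9.8×1650 + 2650×9.8×38530 = 1.042×10^9 Pa = 1042 MPa
Remaining pressure to be supplied by amphibolite: 1.480×10^9 − 1.042×10^9 = 4.385×10^8 Pa
Additional depth in amphibolite = 4.385×10^8 Pa / (3100 kg/m³ × 9.8 m/s²) = 14433 m
Total depth = 40180 m + 14433 m = 54613 m

54600 m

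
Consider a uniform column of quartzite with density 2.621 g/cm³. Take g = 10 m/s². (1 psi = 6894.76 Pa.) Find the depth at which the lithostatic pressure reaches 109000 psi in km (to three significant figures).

28.7 km

h = P/(ρg) = 109000 psi / (2621 kg/m³ × 10 m/s²) = 7.515×10^8 Pa / 26210 Pa/m = 28673 m
= 28.673 km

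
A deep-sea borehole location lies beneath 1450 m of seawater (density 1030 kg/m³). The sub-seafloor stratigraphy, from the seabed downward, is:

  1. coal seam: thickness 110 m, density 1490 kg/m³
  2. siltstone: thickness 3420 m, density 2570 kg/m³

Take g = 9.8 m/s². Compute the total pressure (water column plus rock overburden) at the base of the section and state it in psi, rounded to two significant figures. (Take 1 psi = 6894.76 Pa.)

15000 psi

seawater: 1030 kg/m³ × 9.8 m/s² × 1450 m = 1.464×10^7 Pa = 2123 psi
coal seam: 1490 kg/m³ × 9.8 m/s² × 110 m = 1.606×10^6 Pa = 233.0 psi
siltstone: 2570 kg/m³ × 9.8 m/s² × 3420 m = 8.614×10^7 Pa = 12493 psi
Total = 2123 + 233.0 + 12493 = 14849 psi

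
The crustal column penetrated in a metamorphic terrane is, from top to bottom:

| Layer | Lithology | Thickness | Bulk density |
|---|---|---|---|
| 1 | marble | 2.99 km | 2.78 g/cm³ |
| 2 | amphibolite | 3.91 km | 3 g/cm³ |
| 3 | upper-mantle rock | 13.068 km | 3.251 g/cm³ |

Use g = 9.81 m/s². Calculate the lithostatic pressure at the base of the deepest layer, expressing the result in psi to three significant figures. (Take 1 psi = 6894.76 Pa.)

marble: 2780 kg/m³ × 9.81 m/s² × 2990 m = 8.154×10^7 Pa = 11827 psi
amphibolite: 3000 kg/m³ × 9.81 m/s² × 3910 m = 1.151×10^8 Pa = 16690 psi
upper-mantle rock: 3251 kg/m³ × 9.81 m/s² × 13068 m = 4.168×10^8 Pa = 60447 psi
Total = 11827 + 16690 + 60447 = 88964 psi

89000 psi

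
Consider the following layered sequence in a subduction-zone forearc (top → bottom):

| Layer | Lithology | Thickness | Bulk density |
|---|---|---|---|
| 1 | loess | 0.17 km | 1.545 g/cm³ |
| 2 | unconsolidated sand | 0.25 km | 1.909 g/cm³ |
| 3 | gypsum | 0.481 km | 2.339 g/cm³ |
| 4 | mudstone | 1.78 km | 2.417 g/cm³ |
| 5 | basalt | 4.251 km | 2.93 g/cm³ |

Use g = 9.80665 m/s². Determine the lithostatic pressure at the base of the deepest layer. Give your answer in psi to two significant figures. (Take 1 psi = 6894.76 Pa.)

26000 psi

loess: 1545 kg/m³ × 9.80665 m/s² × 170 m = 2.576×10^6 Pa = 373.6 psi
unconsolidated sand: 1909 kg/m³ × 9.80665 m/s² × 250 m = 4.680×10^6 Pa = 678.8 psi
gypsum: 2339 kg/m³ × 9.80665 m/s² × 481 m = 1.103×10^7 Pa = 1600 psi
mudstone: 2417 kg/m³ × 9.80665 m/s² × 1780 m = 4.219×10^7 Pa = 6119 psi
basalt: 2930 kg/m³ × 9.80665 m/s² × 4251 m = 1.221×10^8 Pa = 17716 psi
Total = 373.6 + 678.8 + 1600 + 6119 + 17716 = 26488 psi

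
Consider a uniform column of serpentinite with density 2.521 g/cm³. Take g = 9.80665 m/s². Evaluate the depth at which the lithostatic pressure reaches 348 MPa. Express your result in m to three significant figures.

h = P/(ρg) = 348 MPa / (2521 kg/m³ × 9.80665 m/s²) = 3.480×10^8 Pa / 24723 Pa/m = 14076 m

14100 m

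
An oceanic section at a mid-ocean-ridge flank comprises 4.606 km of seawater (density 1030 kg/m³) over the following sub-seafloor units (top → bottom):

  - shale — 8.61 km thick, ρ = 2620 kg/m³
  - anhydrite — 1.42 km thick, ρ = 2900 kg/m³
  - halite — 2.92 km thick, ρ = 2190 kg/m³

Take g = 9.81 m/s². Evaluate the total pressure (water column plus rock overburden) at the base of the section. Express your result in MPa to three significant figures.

371 MPa

seawater: 1030 kg/m³ × 9.81 m/s² × 4606 m = 4.654×10^7 Pa = 46.54 MPa
shale: 2620 kg/m³ × 9.81 m/s² × 8610 m = 2.213×10^8 Pa = 221.3 MPa
anhydrite: 2900 kg/m³ × 9.81 m/s² × 1420 m = 4.040×10^7 Pa = 40.40 MPa
halite: 2190 kg/m³ × 9.81 m/s² × 2920 m = 6.273×10^7 Pa = 62.73 MPa
Total = 46.54 + 221.3 + 40.40 + 62.73 = 370.97 MPa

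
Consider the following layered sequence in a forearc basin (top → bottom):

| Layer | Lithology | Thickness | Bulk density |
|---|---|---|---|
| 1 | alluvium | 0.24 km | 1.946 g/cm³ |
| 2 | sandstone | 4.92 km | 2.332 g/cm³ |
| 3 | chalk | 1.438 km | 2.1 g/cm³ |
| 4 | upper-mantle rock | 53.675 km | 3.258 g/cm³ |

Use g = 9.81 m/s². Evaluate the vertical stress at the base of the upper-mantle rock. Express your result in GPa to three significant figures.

alluvium: 1946 kg/m³ × 9.81 m/s² × 240 m = 4.582×10^6 Pa = 4.582×10^-3 GPa
sandstone: 2332 kg/m³ × 9.81 m/s² × 4920 m = 1.126×10^8 Pa = 0.1126 GPa
chalk: 2100 kg/m³ × 9.81 m/s² × 1438 m = 2.962×10^7 Pa = 0.02962 GPa
upper-mantle rock: 3258 kg/m³ × 9.81 m/s² × 53675 m = 1.716×10^9 Pa = 1.716 GPa
Total = 4.582×10^-3 + 0.1126 + 0.02962 + 1.716 = 1.8623 GPa

1.86 GPa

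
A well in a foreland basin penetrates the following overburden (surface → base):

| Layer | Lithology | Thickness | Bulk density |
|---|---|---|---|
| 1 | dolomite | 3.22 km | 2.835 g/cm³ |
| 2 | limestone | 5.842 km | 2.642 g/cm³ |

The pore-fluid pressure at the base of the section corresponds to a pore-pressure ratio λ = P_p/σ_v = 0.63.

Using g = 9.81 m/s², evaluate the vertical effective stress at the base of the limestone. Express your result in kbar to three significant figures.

Overburden (lithostatic) stress σ_v:
dolomite: 2835 kg/m³ × 9.81 m/s² × 3220 m = 8.955×10^7 Pa = 89.55 MPa
limestone: 2642 kg/m³ × 9.81 m/s² × 5842 m = 1.514×10^8 Pa = 151.4 MPa
Total = 89.55 + 151.4 = 240.97 MPa
Pore pressure P_p = λ·σ_v = 0.63 × 241.0 MPa = 151.8 MPa
Effective stress σ' = σ_v − P_p = 241.0 − 151.8 = 89.157 MPa = 0.89157 kbar

0.892 kbar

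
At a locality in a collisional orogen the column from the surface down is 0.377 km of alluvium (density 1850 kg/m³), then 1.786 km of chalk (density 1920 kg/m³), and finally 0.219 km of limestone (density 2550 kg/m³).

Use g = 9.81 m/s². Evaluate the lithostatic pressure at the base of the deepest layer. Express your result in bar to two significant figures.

alluvium: 1850 kg/m³ × 9.81 m/s² × 377 m = 6.842×10^6 Pa = 68.42 bar
chalk: 1920 kg/m³ × 9.81 m/s² × 1786 m = 3.364×10^7 Pa = 336.4 bar
limestone: 2550 kg/m³ × 9.81 m/s² × 219 m = 5.478×10^6 Pa = 54.78 bar
Total = 68.42 + 336.4 + 54.78 = 459.60 bar

460 bar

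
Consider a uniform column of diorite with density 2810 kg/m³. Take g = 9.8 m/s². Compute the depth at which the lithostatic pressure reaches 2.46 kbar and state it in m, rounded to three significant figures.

h = P/(ρg) = 2.46 kbar / (2810 kg/m³ × 9.8 m/s²) = 2.460×10^8 Pa / 27538 Pa/m = 8933.1 m

8930 m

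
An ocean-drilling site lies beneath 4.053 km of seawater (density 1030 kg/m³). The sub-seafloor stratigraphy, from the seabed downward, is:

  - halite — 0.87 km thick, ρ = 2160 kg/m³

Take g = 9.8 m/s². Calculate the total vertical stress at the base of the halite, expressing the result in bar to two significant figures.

590 bar

seawater: 1030 kg/m³ × 9.8 m/s² × 4053 m = 4.091×10^7 Pa = 409.1 bar
halite: 2160 kg/m³ × 9.8 m/s² × 870 m = 1.842×10^7 Pa = 184.2 bar
Total = 409.1 + 184.2 = 593.27 bar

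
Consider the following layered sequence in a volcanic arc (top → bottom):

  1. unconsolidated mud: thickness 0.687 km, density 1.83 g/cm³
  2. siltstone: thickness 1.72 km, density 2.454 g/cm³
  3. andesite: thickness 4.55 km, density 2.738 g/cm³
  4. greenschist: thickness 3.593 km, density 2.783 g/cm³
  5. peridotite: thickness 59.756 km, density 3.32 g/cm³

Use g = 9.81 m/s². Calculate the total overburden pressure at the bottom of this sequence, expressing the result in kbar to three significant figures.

unconsolidated mud: 1830 kg/m³ × 9.81 m/s² × 687 m = 1.233×10^7 Pa = 0.1233 kbar
siltstone: 2454 kg/m³ × 9.81 m/s² × 1720 m = 4.141×10^7 Pa = 0.4141 kbar
andesite: 2738 kg/m³ × 9.81 m/s² × 4550 m = 1.222×10^8 Pa = 1.222 kbar
greenschist: 2783 kg/m³ × 9.81 m/s² × 3593 m = 9.809×10^7 Pa = 0.9809 kbar
peridotite: 3320 kg/m³ × 9.81 m/s² × 59756 m = 1.946×10^9 Pa = 19.46 kbar
Total = 0.1233 + 0.4141 + 1.222 + 0.9809 + 19.46 = 22.203 kbar

22.2 kbar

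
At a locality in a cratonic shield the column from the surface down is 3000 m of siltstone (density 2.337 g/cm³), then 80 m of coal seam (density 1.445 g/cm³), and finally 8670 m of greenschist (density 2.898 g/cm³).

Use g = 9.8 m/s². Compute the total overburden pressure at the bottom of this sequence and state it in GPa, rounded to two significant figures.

0.32 GPa

siltstone: 2337 kg/m³ × 9.8 m/s² × 3000 m = 6.871×10^7 Pa = 0.06871 GPa
coal seam: 1445 kg/m³ × 9.8 m/s² × 80 m = 1.133×10^6 Pa = 1.133×10^-3 GPa
greenschist: 2898 kg/m³ × 9.8 m/s² × 8670 m = 2.462×10^8 Pa = 0.2462 GPa
Total = 0.06871 + 1.133×10^-3 + 0.2462 = 0.31607 GPa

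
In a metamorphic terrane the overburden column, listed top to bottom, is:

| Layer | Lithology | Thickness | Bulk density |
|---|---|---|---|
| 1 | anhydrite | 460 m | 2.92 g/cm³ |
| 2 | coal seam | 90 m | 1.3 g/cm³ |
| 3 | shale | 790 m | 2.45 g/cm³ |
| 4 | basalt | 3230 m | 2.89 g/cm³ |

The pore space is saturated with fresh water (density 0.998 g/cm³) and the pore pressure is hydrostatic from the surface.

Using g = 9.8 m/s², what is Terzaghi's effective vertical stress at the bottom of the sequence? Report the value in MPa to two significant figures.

Overburden (lithostatic) stress σ_v:
anhydrite: 2920 kg/m³ × 9.8 m/s² × 460 m = 1.316×10^7 Pa = 13.16 MPa
coal seam: 1300 kg/m³ × 9.8 m/s² × 90 m = 1.147×10^6 Pa = 1.147 MPa
shale: 2450 kg/m³ × 9.8 m/s² × 790 m = 1.897×10^7 Pa = 18.97 MPa
basalt: 2890 kg/m³ × 9.8 m/s² × 3230 m = 9.148×10^7 Pa = 91.48 MPa
Total = 13.16 + 1.147 + 18.97 + 91.48 = 124.76 MPa
Pore pressure P_p = 998 kg/m³ × 9.8 m/s² × 4570 m = 4.470×10^7 Pa = 44.70 MPa
Effective stress σ' = σ_v − P_p = 124.8 − 44.70 = 80.061 MPa

80 MPa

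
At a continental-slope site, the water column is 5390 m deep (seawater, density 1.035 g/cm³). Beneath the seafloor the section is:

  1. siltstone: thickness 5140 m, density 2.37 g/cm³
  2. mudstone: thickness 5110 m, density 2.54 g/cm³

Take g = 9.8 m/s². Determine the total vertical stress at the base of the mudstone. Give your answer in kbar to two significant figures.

3.0 kbar

seawater: 1035 kg/m³ × 9.8 m/s² × 5390 m = 5.467×10^7 Pa = 0.5467 kbar
siltstone: 2370 kg/m³ × 9.8 m/s² × 5140 m = 1.194×10^8 Pa = 1.194 kbar
mudstone: 2540 kg/m³ × 9.8 m/s² × 5110 m = 1.272×10^8 Pa = 1.272 kbar
Total = 0.5467 + 1.194 + 1.272 = 3.0125 kbar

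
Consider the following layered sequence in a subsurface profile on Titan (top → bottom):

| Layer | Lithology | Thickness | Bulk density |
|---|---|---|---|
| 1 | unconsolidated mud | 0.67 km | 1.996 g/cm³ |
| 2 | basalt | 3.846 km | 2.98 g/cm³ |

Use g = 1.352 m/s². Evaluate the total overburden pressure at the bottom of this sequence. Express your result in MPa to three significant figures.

17.3 MPa

unconsolidated mud: 1996 kg/m³ × 1.352 m/s² × 670 m = 1.808×10^6 Pa = 1.808 MPa
basalt: 2980 kg/m³ × 1.352 m/s² × 3846 m = 1.550×10^7 Pa = 15.50 MPa
Total = 1.808 + 15.50 = 17.303 MPa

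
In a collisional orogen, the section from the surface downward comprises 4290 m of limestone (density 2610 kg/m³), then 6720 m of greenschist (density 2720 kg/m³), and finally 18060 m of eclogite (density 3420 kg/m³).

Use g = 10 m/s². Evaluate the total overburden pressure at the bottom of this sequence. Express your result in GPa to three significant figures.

0.912 GPa

limestone: 2610 kg/m³ × 10 m/s² × 4290 m = 1.120×10^8 Pa = 0.1120 GPa
greenschist: 2720 kg/m³ × 10 m/s² × 6720 m = 1.828×10^8 Pa = 0.1828 GPa
eclogite: 3420 kg/m³ × 10 m/s² × 18060 m = 6.177×10^8 Pa = 0.6177 GPa
Total = 0.1120 + 0.1828 + 0.6177 = 0.91240 GPa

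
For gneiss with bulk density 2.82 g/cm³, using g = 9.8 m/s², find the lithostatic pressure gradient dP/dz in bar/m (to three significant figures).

dP/dz = ρg = 2820 kg/m³ × 9.8 m/s² = 27636 Pa/m
= 27636 Pa/m × (1 bar/m / 1.0000×10^5 Pa/m) = 0.27636 bar/m

0.276 bar/m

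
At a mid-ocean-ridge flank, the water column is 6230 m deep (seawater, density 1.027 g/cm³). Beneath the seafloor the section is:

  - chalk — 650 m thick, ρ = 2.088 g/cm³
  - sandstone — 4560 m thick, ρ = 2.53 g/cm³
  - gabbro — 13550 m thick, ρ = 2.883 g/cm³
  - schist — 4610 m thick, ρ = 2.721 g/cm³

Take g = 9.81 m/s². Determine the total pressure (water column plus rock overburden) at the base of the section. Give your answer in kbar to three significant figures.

seawater: 1027 kg/m³ × 9.81 m/s² × 6230 m = 6.277×10^7 Pa = 0.6277 kbar
chalk: 2088 kg/m³ × 9.81 m/s² × 650 m = 1.331×10^7 Pa = 0.1331 kbar
sandstone: 2530 kg/m³ × 9.81 m/s² × 4560 m = 1.132×10^8 Pa = 1.132 kbar
gabbro: 2883 kg/m³ × 9.81 m/s² × 13550 m = 3.832×10^8 Pa = 3.832 kbar
schist: 2721 kg/m³ × 9.81 m/s² × 4610 m = 1.231×10^8 Pa = 1.231 kbar
Total = 0.6277 + 0.1331 + 1.132 + 3.832 + 1.231 = 6.9554 kbar

6.96 kbar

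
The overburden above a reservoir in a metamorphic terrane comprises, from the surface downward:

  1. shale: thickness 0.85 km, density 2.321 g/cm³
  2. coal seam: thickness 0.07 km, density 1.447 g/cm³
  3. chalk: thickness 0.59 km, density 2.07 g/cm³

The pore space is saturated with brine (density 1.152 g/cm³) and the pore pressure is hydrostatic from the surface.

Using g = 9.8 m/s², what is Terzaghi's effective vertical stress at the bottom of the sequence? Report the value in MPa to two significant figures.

Overburden (lithostatic) stress σ_v:
shale: 2321 kg/m³ × 9.8 m/s² × 850 m = 1.933×10^7 Pa = 19.33 MPa
coal seam: 1447 kg/m³ × 9.8 m/s² × 70 m = 9.926×10^5 Pa = 0.9926 MPa
chalk: 2070 kg/m³ × 9.8 m/s² × 590 m = 1.197×10^7 Pa = 11.97 MPa
Total = 19.33 + 0.9926 + 11.97 = 32.295 MPa
Pore pressure P_p = 1152 kg/m³ × 9.8 m/s² × 1510 m = 1.705×10^7 Pa = 17.05 MPa
Effective stress σ' = σ_v − P_p = 32.30 − 17.05 = 15.248 MPa

15 MPa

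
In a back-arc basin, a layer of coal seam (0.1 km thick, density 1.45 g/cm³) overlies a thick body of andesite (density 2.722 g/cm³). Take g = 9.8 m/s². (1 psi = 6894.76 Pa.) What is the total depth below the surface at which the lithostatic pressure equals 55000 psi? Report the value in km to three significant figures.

14.3 km

Pressure at base of upper layers: 1450×9.8×100 = 1.421×10^6 Pa = 206.1 psi
Remaining pressure to be supplied by andesite: 3.792×10^8 − 1.421×10^6 = 3.778×10^8 Pa
Additional depth in andesite = 3.778×10^8 Pa / (2722 kg/m³ × 9.8 m/s²) = 14162 m
Total depth = 100 m + 14162 m = 14262 m
= 14.262 km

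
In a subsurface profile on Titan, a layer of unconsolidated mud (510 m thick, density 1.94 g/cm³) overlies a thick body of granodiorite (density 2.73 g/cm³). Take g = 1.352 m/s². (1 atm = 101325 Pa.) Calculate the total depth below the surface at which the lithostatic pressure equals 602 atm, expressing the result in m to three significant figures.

16700 m

Pressure at base of upper layers: 1940×1.352×510 = 1.338×10^6 Pa = 13.20 atm
Remaining pressure to be supplied by granodiorite: 6.100×10^7 − 1.338×10^6 = 5.966×10^7 Pa
Additional depth in granodiorite = 5.966×10^7 Pa / (2730 kg/m³ × 1.352 m/s²) = 16164 m
Total depth = 510 m + 16164 m = 16674 m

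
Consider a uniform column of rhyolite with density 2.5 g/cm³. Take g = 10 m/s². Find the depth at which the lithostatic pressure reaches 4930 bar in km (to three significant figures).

h = P/(ρg) = 4930 bar / (2500 kg/m³ × 10 m/s²) = 4.930×10^8 Pa / 25000 Pa/m = 19720 m
= 19.720 km

19.7 km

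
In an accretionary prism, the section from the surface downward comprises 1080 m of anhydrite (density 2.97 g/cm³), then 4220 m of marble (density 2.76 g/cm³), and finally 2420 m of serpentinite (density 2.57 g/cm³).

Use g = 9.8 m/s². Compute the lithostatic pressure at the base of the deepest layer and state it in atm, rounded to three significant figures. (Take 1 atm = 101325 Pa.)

2040 atm

anhydrite: 2970 kg/m³ × 9.8 m/s² × 1080 m = 3.143×10^7 Pa = 310.2 atm
marble: 2760 kg/m³ × 9.8 m/s² × 4220 m = 1.141×10^8 Pa = 1126 atm
serpentinite: 2570 kg/m³ × 9.8 m/s² × 2420 m = 6.095×10^7 Pa = 601.5 atm
Total = 310.2 + 1126 + 601.5 = 2038.3 atm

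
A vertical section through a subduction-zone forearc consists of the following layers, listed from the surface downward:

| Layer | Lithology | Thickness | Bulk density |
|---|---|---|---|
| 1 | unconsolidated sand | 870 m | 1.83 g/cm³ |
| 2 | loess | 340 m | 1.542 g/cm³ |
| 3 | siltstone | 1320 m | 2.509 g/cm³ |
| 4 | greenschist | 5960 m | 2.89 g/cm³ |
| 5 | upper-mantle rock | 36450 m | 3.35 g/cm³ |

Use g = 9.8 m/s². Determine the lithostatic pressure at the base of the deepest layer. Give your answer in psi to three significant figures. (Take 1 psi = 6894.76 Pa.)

206000 psi

unconsolidated sand: 1830 kg/m³ × 9.8 m/s² × 870 m = 1.560×10^7 Pa = 2263 psi
loess: 1542 kg/m³ × 9.8 m/s² × 340 m = 5.138×10^6 Pa = 745.2 psi
siltstone: 2509 kg/m³ × 9.8 m/s² × 1320 m = 3.246×10^7 Pa = 4707 psi
greenschist: 2890 kg/m³ × 9.8 m/s² × 5960 m = 1.688×10^8 Pa = 24482 psi
upper-mantle rock: 3350 kg/m³ × 9.8 m/s² × 36450 m = 1.197×10^9 Pa = 1.736×10^5 psi
Total = 2263 + 745.2 + 4707 + 24482 + 1.736×10^5 = 2.0576×10^5 psi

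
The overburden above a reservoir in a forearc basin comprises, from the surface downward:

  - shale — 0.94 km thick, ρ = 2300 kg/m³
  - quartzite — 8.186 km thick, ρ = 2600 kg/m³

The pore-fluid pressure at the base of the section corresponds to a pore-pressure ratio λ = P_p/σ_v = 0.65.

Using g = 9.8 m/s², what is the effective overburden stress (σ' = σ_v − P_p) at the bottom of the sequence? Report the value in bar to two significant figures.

800 bar

Overburden (lithostatic) stress σ_v:
shale: 2300 kg/m³ × 9.8 m/s² × 940 m = 2.119×10^7 Pa = 21.19 MPa
quartzite: 2600 kg/m³ × 9.8 m/s² × 8186 m = 2.086×10^8 Pa = 208.6 MPa
Total = 21.19 + 208.6 = 229.77 MPa
Pore pressure P_p = λ·σ_v = 0.65 × 229.8 MPa = 149.3 MPa
Effective stress σ' = σ_v − P_p = 229.8 − 149.3 = 80.418 MPa = 804.18 bar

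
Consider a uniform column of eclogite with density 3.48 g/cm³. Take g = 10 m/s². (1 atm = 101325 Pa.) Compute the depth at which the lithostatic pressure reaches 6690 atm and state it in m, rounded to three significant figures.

19500 m

h = P/(ρg) = 6690 atm / (3480 kg/m³ × 10 m/s²) = 6.779×10^8 Pa / 34800 Pa/m = 19479 m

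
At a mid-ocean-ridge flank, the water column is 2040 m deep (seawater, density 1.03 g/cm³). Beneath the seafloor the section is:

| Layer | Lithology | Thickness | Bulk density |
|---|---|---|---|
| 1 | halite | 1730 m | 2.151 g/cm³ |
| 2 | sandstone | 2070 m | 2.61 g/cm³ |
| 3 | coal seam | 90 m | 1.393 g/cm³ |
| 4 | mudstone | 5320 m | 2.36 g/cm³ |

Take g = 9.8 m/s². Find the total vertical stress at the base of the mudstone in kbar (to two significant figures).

seawater: 1030 kg/m³ × 9.8 m/s² × 2040 m = 2.059×10^7 Pa = 0.2059 kbar
halite: 2151 kg/m³ × 9.8 m/s² × 1730 m = 3.647×10^7 Pa = 0.3647 kbar
sandstone: 2610 kg/m³ × 9.8 m/s² × 2070 m = 5.295×10^7 Pa = 0.5295 kbar
coal seam: 1393 kg/m³ × 9.8 m/s² × 90 m = 1.229×10^6 Pa = 0.01229 kbar
mudstone: 2360 kg/m³ × 9.8 m/s² × 5320 m = 1.230×10^8 Pa = 1.230 kbar
Total = 0.2059 + 0.3647 + 0.5295 + 0.01229 + 1.230 = 2.3428 kbar

2.3 kbar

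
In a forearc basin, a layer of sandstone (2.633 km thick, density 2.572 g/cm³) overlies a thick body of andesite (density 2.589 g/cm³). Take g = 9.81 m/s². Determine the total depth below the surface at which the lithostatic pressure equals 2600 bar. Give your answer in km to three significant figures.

Pressure at base of upper layers: 2572×9.81×2633 = 6.643×10^7 Pa = 664.3 bar
Remaining pressure to be supplied by andesite: 2.600×10^8 − 6.643×10^7 = 1.936×10^8 Pa
Additional depth in andesite = 1.936×10^8 Pa / (2589 kg/m³ × 9.81 m/s²) = 7621.3 m
Total depth = 2633 m + 7621.3 m = 10254 m
= 10.254 km

10.3 km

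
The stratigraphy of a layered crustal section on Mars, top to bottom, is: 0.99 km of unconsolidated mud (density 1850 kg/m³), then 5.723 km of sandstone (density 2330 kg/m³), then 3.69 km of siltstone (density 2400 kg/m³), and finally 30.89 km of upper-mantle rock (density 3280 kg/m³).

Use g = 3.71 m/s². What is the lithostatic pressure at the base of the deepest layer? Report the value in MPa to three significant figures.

unconsolidated mud: 1850 kg/m³ × 3.71 m/s² × 990 m = 6.795×10^6 Pa = 6.795 MPa
sandstone: 2330 kg/m³ × 3.71 m/s² × 5723 m = 4.947×10^7 Pa = 49.47 MPa
siltstone: 2400 kg/m³ × 3.71 m/s² × 3690 m = 3.286×10^7 Pa = 32.86 MPa
upper-mantle rock: 3280 kg/m³ × 3.71 m/s² × 30890 m = 3.759×10^8 Pa = 375.9 MPa
Total = 6.795 + 49.47 + 32.86 + 375.9 = 465.02 MPa

465 MPa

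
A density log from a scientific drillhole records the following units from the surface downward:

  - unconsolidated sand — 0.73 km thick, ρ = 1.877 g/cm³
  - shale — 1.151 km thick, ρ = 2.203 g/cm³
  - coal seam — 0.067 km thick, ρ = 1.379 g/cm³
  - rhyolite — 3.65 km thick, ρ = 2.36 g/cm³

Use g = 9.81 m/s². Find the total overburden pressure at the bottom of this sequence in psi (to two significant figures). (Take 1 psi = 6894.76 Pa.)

18000 psi

unconsolidated sand: 1877 kg/m³ × 9.81 m/s² × 730 m = 1.344×10^7 Pa = 1950 psi
shale: 2203 kg/m³ × 9.81 m/s² × 1151 m = 2.487×10^7 Pa = 3608 psi
coal seam: 1379 kg/m³ × 9.81 m/s² × 67 m = 9.064×10^5 Pa = 131.5 psi
rhyolite: 2360 kg/m³ × 9.81 m/s² × 3650 m = 8.450×10^7 Pa = 12256 psi
Total = 1950 + 3608 + 131.5 + 12256 = 17945 psi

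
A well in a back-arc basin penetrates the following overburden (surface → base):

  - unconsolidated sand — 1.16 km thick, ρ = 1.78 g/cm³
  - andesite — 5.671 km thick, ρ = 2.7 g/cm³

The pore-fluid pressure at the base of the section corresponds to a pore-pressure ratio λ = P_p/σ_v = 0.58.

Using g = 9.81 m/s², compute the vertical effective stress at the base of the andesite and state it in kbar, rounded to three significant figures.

Overburden (lithostatic) stress σ_v:
unconsolidated sand: 1780 kg/m³ × 9.81 m/s² × 1160 m = 2.026×10^7 Pa = 20.26 MPa
andesite: 2700 kg/m³ × 9.81 m/s² × 5671 m = 1.502×10^8 Pa = 150.2 MPa
Total = 20.26 + 150.2 = 170.46 MPa
Pore pressure P_p = λ·σ_v = 0.58 × 170.5 MPa = 98.87 MPa
Effective stress σ' = σ_v − P_p = 170.5 − 98.87 = 71.595 MPa = 0.71595 kbar

0.716 kbar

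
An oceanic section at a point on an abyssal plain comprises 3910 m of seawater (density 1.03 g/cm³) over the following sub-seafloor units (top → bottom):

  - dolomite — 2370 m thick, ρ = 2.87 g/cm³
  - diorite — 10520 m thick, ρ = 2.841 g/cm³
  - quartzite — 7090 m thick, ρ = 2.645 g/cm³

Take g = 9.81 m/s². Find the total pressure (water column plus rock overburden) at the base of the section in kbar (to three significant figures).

5.83 kbar

seawater: 1030 kg/m³ × 9.81 m/s² × 3910 m = 3.951×10^7 Pa = 0.3951 kbar
dolomite: 2870 kg/m³ × 9.81 m/s² × 2370 m = 6.673×10^7 Pa = 0.6673 kbar
diorite: 2841 kg/m³ × 9.81 m/s² × 10520 m = 2.932×10^8 Pa = 2.932 kbar
quartzite: 2645 kg/m³ × 9.81 m/s² × 7090 m = 1.840×10^8 Pa = 1.840 kbar
Total = 0.3951 + 0.6673 + 2.932 + 1.840 = 5.8340 kbar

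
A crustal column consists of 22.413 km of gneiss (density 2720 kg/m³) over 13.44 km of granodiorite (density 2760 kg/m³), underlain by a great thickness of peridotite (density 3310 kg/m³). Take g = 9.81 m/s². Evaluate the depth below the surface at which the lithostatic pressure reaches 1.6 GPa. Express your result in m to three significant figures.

Pressure at base of upper layers: 2720×9.81×22413 + 2760×9.81×13440 = 9.619×10^8 Pa = 0.9619 GPa
Remaining pressure to be supplied by peridotite: 1.600×10^9 − 9.619×10^8 = 6.381×10^8 Pa
Additional depth in peridotite = 6.381×10^8 Pa / (3310 kg/m³ × 9.81 m/s²) = 19650 m
Total depth = 35853 m + 19650 m = 55503 m

55500 m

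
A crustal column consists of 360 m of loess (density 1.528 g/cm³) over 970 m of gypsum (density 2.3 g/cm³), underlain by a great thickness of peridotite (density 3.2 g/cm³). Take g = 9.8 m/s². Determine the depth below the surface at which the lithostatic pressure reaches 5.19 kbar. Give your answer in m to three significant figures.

Pressure at base of upper layers: 1528×9.8×360 + 2300×9.8×970 = 2.725×10^7 Pa = 0.2725 kbar
Remaining pressure to be supplied by peridotite: 5.190×10^8 − 2.725×10^7 = 4.917×10^8 Pa
Additional depth in peridotite = 4.917×10^8 Pa / (3200 kg/m³ × 9.8 m/s²) = 15681 m
Total depth = 1330 m + 15681 m = 17011 m

17000 m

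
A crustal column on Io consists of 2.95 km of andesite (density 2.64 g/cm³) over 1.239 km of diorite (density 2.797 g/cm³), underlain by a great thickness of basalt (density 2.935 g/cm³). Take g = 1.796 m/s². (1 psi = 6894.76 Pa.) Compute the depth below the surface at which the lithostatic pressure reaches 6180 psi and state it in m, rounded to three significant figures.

8440 m

Pressure at base of upper layers: 2640×1.796×2950 + 2797×1.796×1239 = 2.021×10^7 Pa = 2931 psi
Remaining pressure to be supplied by basalt: 4.261×10^7 − 2.021×10^7 = 2.240×10^7 Pa
Additional depth in basalt = 2.240×10^7 Pa / (2935 kg/m³ × 1.796 m/s²) = 4249.1 m
Total depth = 4189 m + 4249.1 m = 8438.1 m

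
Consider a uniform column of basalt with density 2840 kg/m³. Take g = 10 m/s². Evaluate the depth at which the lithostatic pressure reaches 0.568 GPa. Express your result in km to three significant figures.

h = P/(ρg) = 0.568 GPa / (2840 kg/m³ × 10 m/s²) = 5.680×10^8 Pa / 28400 Pa/m = 20000 m
= 20.000 km

20.0 km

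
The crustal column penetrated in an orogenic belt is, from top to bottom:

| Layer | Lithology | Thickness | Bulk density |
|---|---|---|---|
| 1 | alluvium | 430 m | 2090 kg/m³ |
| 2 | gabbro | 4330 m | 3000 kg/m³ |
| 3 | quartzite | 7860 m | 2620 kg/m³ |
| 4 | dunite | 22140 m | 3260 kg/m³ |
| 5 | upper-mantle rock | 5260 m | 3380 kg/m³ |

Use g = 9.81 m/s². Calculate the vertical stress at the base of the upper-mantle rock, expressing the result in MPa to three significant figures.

1220 MPa

alluvium: 2090 kg/m³ × 9.81 m/s² × 430 m = 8.816×10^6 Pa = 8.816 MPa
gabbro: 3000 kg/m³ × 9.81 m/s² × 4330 m = 1.274×10^8 Pa = 127.4 MPa
quartzite: 2620 kg/m³ × 9.81 m/s² × 7860 m = 2.020×10^8 Pa = 202.0 MPa
dunite: 3260 kg/m³ × 9.81 m/s² × 22140 m = 7.081×10^8 Pa = 708.1 MPa
upper-mantle rock: 3380 kg/m³ × 9.81 m/s² × 5260 m = 1.744×10^8 Pa = 174.4 MPa
Total = 8.816 + 127.4 + 202.0 + 708.1 + 174.4 = 1220.7 MPa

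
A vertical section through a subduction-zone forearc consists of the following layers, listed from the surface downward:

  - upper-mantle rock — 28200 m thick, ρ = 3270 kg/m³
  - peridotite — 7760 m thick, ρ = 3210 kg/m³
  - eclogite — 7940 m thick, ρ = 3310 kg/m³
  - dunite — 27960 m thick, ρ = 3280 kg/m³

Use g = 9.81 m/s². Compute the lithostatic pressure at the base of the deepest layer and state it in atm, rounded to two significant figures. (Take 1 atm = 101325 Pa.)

23000 atm

upper-mantle rock: 3270 kg/m³ × 9.81 m/s² × 28200 m = 9.046×10^8 Pa = 8928 atm
peridotite: 3210 kg/m³ × 9.81 m/s² × 7760 m = 2.444×10^8 Pa = 2412 atm
eclogite: 3310 kg/m³ × 9.81 m/s² × 7940 m = 2.578×10^8 Pa = 2544 atm
dunite: 3280 kg/m³ × 9.81 m/s² × 27960 m = 8.997×10^8 Pa = 8879 atm
Total = 8928 + 2412 + 2544 + 8879 = 22763 atm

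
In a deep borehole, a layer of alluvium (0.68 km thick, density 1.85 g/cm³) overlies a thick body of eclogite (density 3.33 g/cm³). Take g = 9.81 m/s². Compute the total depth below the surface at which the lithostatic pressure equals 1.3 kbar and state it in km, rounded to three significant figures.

Pressure at base of upper layers: 1850×9.81×680 = 1.234×10^7 Pa = 0.1234 kbar
Remaining pressure to be supplied by eclogite: 1.300×10^8 − 1.234×10^7 = 1.177×10^8 Pa
Additional depth in eclogite = 1.177×10^8 Pa / (3330 kg/m³ × 9.81 m/s²) = 3601.7 m
Total depth = 680 m + 3601.7 m = 4281.7 m
= 4.2817 km

4.28 km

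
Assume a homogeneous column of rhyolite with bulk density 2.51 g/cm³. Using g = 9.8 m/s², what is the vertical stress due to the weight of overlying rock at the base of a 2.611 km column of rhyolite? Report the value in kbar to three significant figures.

rhyolite: 2510 kg/m³ × 9.8 m/s² × 2611 m = 6.423×10^7 Pa = 0.6423 kbar

0.642 kbar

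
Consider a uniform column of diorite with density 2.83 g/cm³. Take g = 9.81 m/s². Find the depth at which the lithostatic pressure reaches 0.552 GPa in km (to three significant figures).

h = P/(ρg) = 0.552 GPa / (2830 kg/m³ × 9.81 m/s²) = 5.520×10^8 Pa / 27762 Pa/m = 19883 m
= 19.883 km

19.9 km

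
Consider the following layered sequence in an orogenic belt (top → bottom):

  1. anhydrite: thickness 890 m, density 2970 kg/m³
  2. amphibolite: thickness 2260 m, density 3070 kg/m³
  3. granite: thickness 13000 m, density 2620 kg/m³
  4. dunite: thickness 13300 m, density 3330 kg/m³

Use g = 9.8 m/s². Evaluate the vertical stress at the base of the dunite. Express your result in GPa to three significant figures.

0.862 GPa

anhydrite: 2970 kg/m³ × 9.8 m/s² × 890 m = 2.590×10^7 Pa = 0.02590 GPa
amphibolite: 3070 kg/m³ × 9.8 m/s² × 2260 m = 6.799×10^7 Pa = 0.06799 GPa
granite: 2620 kg/m³ × 9.8 m/s² × 13000 m = 3.338×10^8 Pa = 0.3338 GPa
dunite: 3330 kg/m³ × 9.8 m/s² × 13300 m = 4.340×10^8 Pa = 0.4340 GPa
Total = 0.02590 + 0.06799 + 0.3338 + 0.4340 = 0.86172 GPa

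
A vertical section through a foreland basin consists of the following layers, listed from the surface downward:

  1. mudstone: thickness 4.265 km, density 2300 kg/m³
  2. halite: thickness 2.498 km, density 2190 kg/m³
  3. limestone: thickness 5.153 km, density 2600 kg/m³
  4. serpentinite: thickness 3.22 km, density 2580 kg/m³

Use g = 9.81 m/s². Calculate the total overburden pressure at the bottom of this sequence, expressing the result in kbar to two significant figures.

mudstone: 2300 kg/m³ × 9.81 m/s² × 4265 m = 9.623×10^7 Pa = 0.9623 kbar
halite: 2190 kg/m³ × 9.81 m/s² × 2498 m = 5.367×10^7 Pa = 0.5367 kbar
limestone: 2600 kg/m³ × 9.81 m/s² × 5153 m = 1.314×10^8 Pa = 1.314 kbar
serpentinite: 2580 kg/m³ × 9.81 m/s² × 3220 m = 8.150×10^7 Pa = 0.8150 kbar
Total = 0.9623 + 0.5367 + 1.314 + 0.8150 = 3.6283 kbar

3.6 kbar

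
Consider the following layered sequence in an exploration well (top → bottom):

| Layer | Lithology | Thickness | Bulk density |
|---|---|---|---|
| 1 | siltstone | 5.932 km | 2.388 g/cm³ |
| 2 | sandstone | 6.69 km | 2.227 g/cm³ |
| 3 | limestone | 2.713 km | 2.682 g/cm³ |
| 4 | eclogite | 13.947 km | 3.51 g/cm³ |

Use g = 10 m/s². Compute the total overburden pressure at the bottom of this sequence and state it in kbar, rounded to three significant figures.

siltstone: 2388 kg/m³ × 10 m/s² × 5932 m = 1.417×10^8 Pa = 1.417 kbar
sandstone: 2227 kg/m³ × 10 m/s² × 6690 m = 1.490×10^8 Pa = 1.490 kbar
limestone: 2682 kg/m³ × 10 m/s² × 2713 m = 7.276×10^7 Pa = 0.7276 kbar
eclogite: 3510 kg/m³ × 10 m/s² × 13947 m = 4.895×10^8 Pa = 4.895 kbar
Total = 1.417 + 1.490 + 0.7276 + 4.895 = 8.5294 kbar

8.53 kbar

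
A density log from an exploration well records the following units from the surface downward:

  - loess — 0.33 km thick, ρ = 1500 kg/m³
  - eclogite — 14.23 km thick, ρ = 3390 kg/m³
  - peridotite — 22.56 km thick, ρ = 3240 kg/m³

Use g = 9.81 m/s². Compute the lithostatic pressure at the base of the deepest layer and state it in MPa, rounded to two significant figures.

1200 MPa

loess: 1500 kg/m³ × 9.81 m/s² × 330 m = 4.856×10^6 Pa = 4.856 MPa
eclogite: 3390 kg/m³ × 9.81 m/s² × 14230 m = 4.732×10^8 Pa = 473.2 MPa
peridotite: 3240 kg/m³ × 9.81 m/s² × 22560 m = 7.171×10^8 Pa = 717.1 MPa
Total = 4.856 + 473.2 + 717.1 = 1195.1 MPa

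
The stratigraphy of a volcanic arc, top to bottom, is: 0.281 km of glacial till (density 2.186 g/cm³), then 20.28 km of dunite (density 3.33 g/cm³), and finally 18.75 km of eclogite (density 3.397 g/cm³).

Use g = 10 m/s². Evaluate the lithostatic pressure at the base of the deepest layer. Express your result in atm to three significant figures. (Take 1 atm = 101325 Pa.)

13000 atm

glacial till: 2186 kg/m³ × 10 m/s² × 281 m = 6.143×10^6 Pa = 60.62 atm
dunite: 3330 kg/m³ × 10 m/s² × 20280 m = 6.753×10^8 Pa = 6665 atm
eclogite: 3397 kg/m³ × 10 m/s² × 18750 m = 6.369×10^8 Pa = 6286 atm
Total = 60.62 + 6665 + 6286 = 13012 atm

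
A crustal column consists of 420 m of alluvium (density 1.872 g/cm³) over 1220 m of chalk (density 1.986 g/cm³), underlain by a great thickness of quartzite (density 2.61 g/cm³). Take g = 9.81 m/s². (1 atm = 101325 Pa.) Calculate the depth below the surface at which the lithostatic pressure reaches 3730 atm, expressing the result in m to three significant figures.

Pressure at base of upper layers: 1872×9.81×420 + 1986×9.81×1220 = 3.148×10^7 Pa = 310.7 atm
Remaining pressure to be supplied by quartzite: 3.779×10^8 − 3.148×10^7 = 3.465×10^8 Pa
Additional depth in quartzite = 3.465×10^8 Pa / (2610 kg/m³ × 9.81 m/s²) = 13531 m
Total depth = 1640 m + 13531 m = 15171 m

15200 m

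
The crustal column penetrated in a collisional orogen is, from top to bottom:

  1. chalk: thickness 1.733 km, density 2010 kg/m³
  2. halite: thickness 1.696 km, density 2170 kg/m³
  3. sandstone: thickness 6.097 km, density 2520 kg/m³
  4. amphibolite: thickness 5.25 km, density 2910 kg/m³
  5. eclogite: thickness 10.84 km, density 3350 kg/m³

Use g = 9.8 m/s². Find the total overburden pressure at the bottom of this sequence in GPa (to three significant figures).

0.726 GPa

chalk: 2010 kg/m³ × 9.8 m/s² × 1733 m = 3.414×10^7 Pa = 0.03414 GPa
halite: 2170 kg/m³ × 9.8 m/s² × 1696 m = 3.607×10^7 Pa = 0.03607 GPa
sandstone: 2520 kg/m³ × 9.8 m/s² × 6097 m = 1.506×10^8 Pa = 0.1506 GPa
amphibolite: 2910 kg/m³ × 9.8 m/s² × 5250 m = 1.497×10^8 Pa = 0.1497 GPa
eclogite: 3350 kg/m³ × 9.8 m/s² × 10840 m = 3.559×10^8 Pa = 0.3559 GPa
Total = 0.03414 + 0.03607 + 0.1506 + 0.1497 + 0.3559 = 0.72637 GPa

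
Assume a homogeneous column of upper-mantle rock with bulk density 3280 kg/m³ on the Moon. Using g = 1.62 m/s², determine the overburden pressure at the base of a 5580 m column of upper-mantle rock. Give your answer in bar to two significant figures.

300 bar

upper-mantle rock: 3280 kg/m³ × 1.62 m/s² × 5580 m = 2.965×10^7 Pa = 296.5 bar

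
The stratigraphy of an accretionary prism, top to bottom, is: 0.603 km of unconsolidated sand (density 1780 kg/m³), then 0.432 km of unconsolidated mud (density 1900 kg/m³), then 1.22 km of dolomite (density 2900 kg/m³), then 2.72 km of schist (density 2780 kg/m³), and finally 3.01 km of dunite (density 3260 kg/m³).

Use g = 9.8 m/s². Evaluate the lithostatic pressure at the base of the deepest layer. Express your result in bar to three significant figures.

unconsolidated sand: 1780 kg/m³ × 9.8 m/s² × 603 m = 1.052×10^7 Pa = 105.2 bar
unconsolidated mud: 1900 kg/m³ × 9.8 m/s² × 432 m = 8.044×10^6 Pa = 80.44 bar
dolomite: 2900 kg/m³ × 9.8 m/s² × 1220 m = 3.467×10^7 Pa = 346.7 bar
schist: 2780 kg/m³ × 9.8 m/s² × 2720 m = 7.410×10^7 Pa = 741.0 bar
dunite: 3260 kg/m³ × 9.8 m/s² × 3010 m = 9.616×10^7 Pa = 961.6 bar
Total = 105.2 + 80.44 + 346.7 + 741.0 + 961.6 = 2235.0 bar

2240 bar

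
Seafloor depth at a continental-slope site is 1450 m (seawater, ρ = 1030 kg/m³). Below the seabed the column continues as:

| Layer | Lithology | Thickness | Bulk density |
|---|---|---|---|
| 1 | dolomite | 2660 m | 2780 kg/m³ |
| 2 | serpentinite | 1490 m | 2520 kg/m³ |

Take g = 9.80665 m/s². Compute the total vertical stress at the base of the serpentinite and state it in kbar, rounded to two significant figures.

1.2 kbar

seawater: 1030 kg/m³ × 9.80665 m/s² × 1450 m = 1.465×10^7 Pa = 0.1465 kbar
dolomite: 2780 kg/m³ × 9.80665 m/s² × 2660 m = 7.252×10^7 Pa = 0.7252 kbar
serpentinite: 2520 kg/m³ × 9.80665 m/s² × 1490 m = 3.682×10^7 Pa = 0.3682 kbar
Total = 0.1465 + 0.7252 + 0.3682 = 1.2399 kbar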